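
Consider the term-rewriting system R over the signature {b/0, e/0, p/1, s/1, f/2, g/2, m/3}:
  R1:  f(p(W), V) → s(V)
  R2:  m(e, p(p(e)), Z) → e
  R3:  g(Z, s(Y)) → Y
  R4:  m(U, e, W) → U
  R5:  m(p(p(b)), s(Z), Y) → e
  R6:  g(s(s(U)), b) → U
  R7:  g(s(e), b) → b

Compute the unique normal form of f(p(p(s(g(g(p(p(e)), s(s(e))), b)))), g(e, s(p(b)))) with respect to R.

1. f(p(p(s(g(g(p(p(e)), s(s(e))), b)))), g(e, s(p(b))))  →  s(g(e, s(p(b))))   [R1 at ε]
2. s(g(e, s(p(b))))  →  s(p(b))   [R3 at 1]

s(p(b))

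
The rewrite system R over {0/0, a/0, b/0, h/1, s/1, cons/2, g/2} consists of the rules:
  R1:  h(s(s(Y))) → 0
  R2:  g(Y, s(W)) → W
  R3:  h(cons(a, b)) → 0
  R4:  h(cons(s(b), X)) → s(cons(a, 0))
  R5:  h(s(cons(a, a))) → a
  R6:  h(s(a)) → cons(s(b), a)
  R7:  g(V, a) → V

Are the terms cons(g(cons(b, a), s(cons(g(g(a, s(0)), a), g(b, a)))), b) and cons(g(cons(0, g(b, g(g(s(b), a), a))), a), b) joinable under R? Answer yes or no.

Reduce t₁ = cons(g(cons(b, a), s(cons(g(g(a, s(0)), a), g(b, a)))), b):
1. cons(g(cons(b, a), s(cons(g(g(a, s(0)), a), g(b, a)))), b)  →  cons(cons(g(g(a, s(0)), a), g(b, a)), b)   [R2 at 1]
2. cons(cons(g(g(a, s(0)), a), g(b, a)), b)  →  cons(cons(g(a, s(0)), g(b, a)), b)   [R7 at 1.1]
3. cons(cons(g(a, s(0)), g(b, a)), b)  →  cons(cons(0, g(b, a)), b)   [R2 at 1.1]
4. cons(cons(0, g(b, a)), b)  →  cons(cons(0, b), b)   [R7 at 1.2]

Reduce t₂ = cons(g(cons(0, g(b, g(g(s(b), a), a))), a), b):
1. cons(g(cons(0, g(b, g(g(s(b), a), a))), a), b)  →  cons(cons(0, g(b, g(g(s(b), a), a))), b)   [R7 at 1]
2. cons(cons(0, g(b, g(g(s(b), a), a))), b)  →  cons(cons(0, g(b, g(s(b), a))), b)   [R7 at 1.2.2]
3. cons(cons(0, g(b, g(s(b), a))), b)  →  cons(cons(0, g(b, s(b))), b)   [R7 at 1.2.2]
4. cons(cons(0, g(b, s(b))), b)  →  cons(cons(0, b), b)   [R2 at 1.2]

yes — NF(t₁) = cons(cons(0, b), b), NF(t₂) = cons(cons(0, b), b)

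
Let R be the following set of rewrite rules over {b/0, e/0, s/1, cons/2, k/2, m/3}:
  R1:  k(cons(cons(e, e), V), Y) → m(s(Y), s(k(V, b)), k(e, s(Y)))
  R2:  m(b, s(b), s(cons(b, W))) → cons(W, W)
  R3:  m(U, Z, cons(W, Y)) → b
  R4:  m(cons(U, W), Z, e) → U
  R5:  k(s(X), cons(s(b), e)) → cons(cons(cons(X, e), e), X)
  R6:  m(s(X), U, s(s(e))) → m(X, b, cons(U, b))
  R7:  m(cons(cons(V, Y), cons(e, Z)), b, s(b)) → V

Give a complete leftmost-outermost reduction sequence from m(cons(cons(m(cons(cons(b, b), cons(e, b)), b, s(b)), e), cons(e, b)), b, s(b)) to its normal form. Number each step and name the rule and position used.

1. m(cons(cons(m(cons(cons(b, b), cons(e, b)), b, s(b)), e), cons(e, b)), b, s(b))  →  m(cons(cons(b, b), cons(e, b)), b, s(b))   [R7 at ε]
2. m(cons(cons(b, b), cons(e, b)), b, s(b))  →  b   [R7 at ε]

b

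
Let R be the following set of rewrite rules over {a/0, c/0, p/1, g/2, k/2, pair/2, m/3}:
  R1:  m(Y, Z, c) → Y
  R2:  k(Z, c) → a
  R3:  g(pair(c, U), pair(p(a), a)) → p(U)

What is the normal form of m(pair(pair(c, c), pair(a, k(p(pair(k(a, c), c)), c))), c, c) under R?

pair(pair(c, c), pair(a, a))

1. m(pair(pair(c, c), pair(a, k(p(pair(k(a, c), c)), c))), c, c)  →  pair(pair(c, c), pair(a, k(p(pair(k(a, c), c)), c)))   [R1 at ε]
2. pair(pair(c, c), pair(a, k(p(pair(k(a, c), c)), c)))  →  pair(pair(c, c), pair(a, a))   [R2 at 2.2]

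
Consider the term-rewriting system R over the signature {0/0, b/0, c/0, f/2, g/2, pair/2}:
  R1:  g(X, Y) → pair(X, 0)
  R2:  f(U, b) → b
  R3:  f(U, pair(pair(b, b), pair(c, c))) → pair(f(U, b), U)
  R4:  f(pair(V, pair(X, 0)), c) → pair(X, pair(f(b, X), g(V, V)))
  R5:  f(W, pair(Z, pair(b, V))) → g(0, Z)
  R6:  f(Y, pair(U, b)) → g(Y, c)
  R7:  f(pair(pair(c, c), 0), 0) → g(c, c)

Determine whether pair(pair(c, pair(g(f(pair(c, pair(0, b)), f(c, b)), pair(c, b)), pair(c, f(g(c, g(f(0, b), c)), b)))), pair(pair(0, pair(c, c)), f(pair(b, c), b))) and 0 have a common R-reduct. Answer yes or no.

no — NF(t₁) = pair(pair(c, pair(pair(b, 0), pair(c, b))), pair(pair(0, pair(c, c)), b)), NF(t₂) = 0

Reduce t₁ = pair(pair(c, pair(g(f(pair(c, pair(0, b)), f(c, b)), pair(c, b)), pair(c, f(g(c, g(f(0, b), c)), b)))), pair(pair(0, pair(c, c)), f(pair(b, c), b))):
1. pair(pair(c, pair(g(f(pair(c, pair(0, b)), f(c, b)), pair(c, b)), pair(c, f(g(c, g(f(0, b), c)), b)))), pair(pair(0, pair(c, c)), f(pair(b, c), b)))  →  pair(pair(c, pair(pair(f(pair(c, pair(0, b)), f(c, b)), 0), pair(c, f(g(c, g(f(0, b), c)), b)))), pair(pair(0, pair(c, c)), f(pair(b, c), b)))   [R1 at 1.2.1]
2. pair(pair(c, pair(pair(f(pair(c, pair(0, b)), f(c, b)), 0), pair(c, f(g(c, g(f(0, b), c)), b)))), pair(pair(0, pair(c, c)), f(pair(b, c), b)))  →  pair(pair(c, pair(pair(f(pair(c, pair(0, b)), b), 0), pair(c, f(g(c, g(f(0, b), c)), b)))), pair(pair(0, pair(c, c)), f(pair(b, c), b)))   [R2 at 1.2.1.1.2]
3. pair(pair(c, pair(pair(f(pair(c, pair(0, b)), b), 0), pair(c, f(g(c, g(f(0, b), c)), b)))), pair(pair(0, pair(c, c)), f(pair(b, c), b)))  →  pair(pair(c, pair(pair(b, 0), pair(c, f(g(c, g(f(0, b), c)), b)))), pair(pair(0, pair(c, c)), f(pair(b, c), b)))   [R2 at 1.2.1.1]
4. pair(pair(c, pair(pair(b, 0), pair(c, f(g(c, g(f(0, b), c)), b)))), pair(pair(0, pair(c, c)), f(pair(b, c), b)))  →  pair(pair(c, pair(pair(b, 0), pair(c, b))), pair(pair(0, pair(c, c)), f(pair(b, c), b)))   [R2 at 1.2.2.2]
5. pair(pair(c, pair(pair(b, 0), pair(c, b))), pair(pair(0, pair(c, c)), f(pair(b, c), b)))  →  pair(pair(c, pair(pair(b, 0), pair(c, b))), pair(pair(0, pair(c, c)), b))   [R2 at 2.2]

Reduce t₂ = 0:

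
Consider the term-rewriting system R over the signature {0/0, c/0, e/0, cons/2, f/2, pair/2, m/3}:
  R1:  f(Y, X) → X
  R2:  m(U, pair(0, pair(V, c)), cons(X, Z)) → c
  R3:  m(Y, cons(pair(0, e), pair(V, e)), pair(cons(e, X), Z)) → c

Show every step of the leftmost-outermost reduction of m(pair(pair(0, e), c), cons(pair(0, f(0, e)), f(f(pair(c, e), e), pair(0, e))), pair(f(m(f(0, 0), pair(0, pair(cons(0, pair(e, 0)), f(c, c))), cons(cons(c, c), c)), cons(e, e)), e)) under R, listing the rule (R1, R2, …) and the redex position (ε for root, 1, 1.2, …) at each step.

c

1. m(pair(pair(0, e), c), cons(pair(0, f(0, e)), f(f(pair(c, e), e), pair(0, e))), pair(f(m(f(0, 0), pair(0, pair(cons(0, pair(e, 0)), f(c, c))), cons(cons(c, c), c)), cons(e, e)), e))  →  m(pair(pair(0, e), c), cons(pair(0, e), f(f(pair(c, e), e), pair(0, e))), pair(f(m(f(0, 0), pair(0, pair(cons(0, pair(e, 0)), f(c, c))), cons(cons(c, c), c)), cons(e, e)), e))   [R1 at 2.1.2]
2. m(pair(pair(0, e), c), cons(pair(0, e), f(f(pair(c, e), e), pair(0, e))), pair(f(m(f(0, 0), pair(0, pair(cons(0, pair(e, 0)), f(c, c))), cons(cons(c, c), c)), cons(e, e)), e))  →  m(pair(pair(0, e), c), cons(pair(0, e), pair(0, e)), pair(f(m(f(0, 0), pair(0, pair(cons(0, pair(e, 0)), f(c, c))), cons(cons(c, c), c)), cons(e, e)), e))   [R1 at 2.2]
3. m(pair(pair(0, e), c), cons(pair(0, e), pair(0, e)), pair(f(m(f(0, 0), pair(0, pair(cons(0, pair(e, 0)), f(c, c))), cons(cons(c, c), c)), cons(e, e)), e))  →  m(pair(pair(0, e), c), cons(pair(0, e), pair(0, e)), pair(cons(e, e), e))   [R1 at 3.1]
4. m(pair(pair(0, e), c), cons(pair(0, e), pair(0, e)), pair(cons(e, e), e))  →  c   [R3 at ε]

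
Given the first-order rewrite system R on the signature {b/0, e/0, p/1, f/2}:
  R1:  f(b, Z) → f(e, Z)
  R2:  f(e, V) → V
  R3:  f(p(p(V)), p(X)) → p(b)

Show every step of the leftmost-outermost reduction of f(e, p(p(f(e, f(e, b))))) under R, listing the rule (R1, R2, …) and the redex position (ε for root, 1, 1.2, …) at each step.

1. f(e, p(p(f(e, f(e, b)))))  →  p(p(f(e, f(e, b))))   [R2 at ε]
2. p(p(f(e, f(e, b))))  →  p(p(f(e, b)))   [R2 at 1.1]
3. p(p(f(e, b)))  →  p(p(b))   [R2 at 1.1]

p(p(b))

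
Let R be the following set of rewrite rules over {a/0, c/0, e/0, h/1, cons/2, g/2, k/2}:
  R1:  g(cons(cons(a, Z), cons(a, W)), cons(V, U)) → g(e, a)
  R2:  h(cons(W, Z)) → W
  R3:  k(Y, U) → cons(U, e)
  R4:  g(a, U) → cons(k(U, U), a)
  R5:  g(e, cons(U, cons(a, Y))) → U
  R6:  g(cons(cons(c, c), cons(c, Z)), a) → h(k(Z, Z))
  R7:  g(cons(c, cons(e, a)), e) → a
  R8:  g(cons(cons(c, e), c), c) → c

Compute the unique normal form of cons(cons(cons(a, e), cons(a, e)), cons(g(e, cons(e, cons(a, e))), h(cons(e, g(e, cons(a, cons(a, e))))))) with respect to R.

cons(cons(cons(a, e), cons(a, e)), cons(e, e))

1. cons(cons(cons(a, e), cons(a, e)), cons(g(e, cons(e, cons(a, e))), h(cons(e, g(e, cons(a, cons(a, e)))))))  →  cons(cons(cons(a, e), cons(a, e)), cons(e, h(cons(e, g(e, cons(a, cons(a, e)))))))   [R5 at 2.1]
2. cons(cons(cons(a, e), cons(a, e)), cons(e, h(cons(e, g(e, cons(a, cons(a, e)))))))  →  cons(cons(cons(a, e), cons(a, e)), cons(e, e))   [R2 at 2.2]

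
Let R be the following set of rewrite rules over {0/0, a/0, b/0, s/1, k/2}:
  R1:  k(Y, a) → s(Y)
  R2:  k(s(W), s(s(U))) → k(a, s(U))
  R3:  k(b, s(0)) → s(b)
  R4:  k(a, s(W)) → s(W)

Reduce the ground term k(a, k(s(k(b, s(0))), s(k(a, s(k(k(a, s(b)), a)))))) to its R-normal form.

1. k(a, k(s(k(b, s(0))), s(k(a, s(k(k(a, s(b)), a))))))  →  k(a, k(s(s(b)), s(k(a, s(k(k(a, s(b)), a))))))   [R3 at 2.1.1]
2. k(a, k(s(s(b)), s(k(a, s(k(k(a, s(b)), a))))))  →  k(a, k(s(s(b)), s(s(k(k(a, s(b)), a)))))   [R4 at 2.2.1]
3. k(a, k(s(s(b)), s(s(k(k(a, s(b)), a)))))  →  k(a, k(a, s(k(k(a, s(b)), a))))   [R2 at 2]
4. k(a, k(a, s(k(k(a, s(b)), a))))  →  k(a, s(k(k(a, s(b)), a)))   [R4 at 2]
5. k(a, s(k(k(a, s(b)), a)))  →  s(k(k(a, s(b)), a))   [R4 at ε]
6. s(k(k(a, s(b)), a))  →  s(s(k(a, s(b))))   [R1 at 1]
7. s(s(k(a, s(b))))  →  s(s(s(b)))   [R4 at 1.1]

s(s(s(b)))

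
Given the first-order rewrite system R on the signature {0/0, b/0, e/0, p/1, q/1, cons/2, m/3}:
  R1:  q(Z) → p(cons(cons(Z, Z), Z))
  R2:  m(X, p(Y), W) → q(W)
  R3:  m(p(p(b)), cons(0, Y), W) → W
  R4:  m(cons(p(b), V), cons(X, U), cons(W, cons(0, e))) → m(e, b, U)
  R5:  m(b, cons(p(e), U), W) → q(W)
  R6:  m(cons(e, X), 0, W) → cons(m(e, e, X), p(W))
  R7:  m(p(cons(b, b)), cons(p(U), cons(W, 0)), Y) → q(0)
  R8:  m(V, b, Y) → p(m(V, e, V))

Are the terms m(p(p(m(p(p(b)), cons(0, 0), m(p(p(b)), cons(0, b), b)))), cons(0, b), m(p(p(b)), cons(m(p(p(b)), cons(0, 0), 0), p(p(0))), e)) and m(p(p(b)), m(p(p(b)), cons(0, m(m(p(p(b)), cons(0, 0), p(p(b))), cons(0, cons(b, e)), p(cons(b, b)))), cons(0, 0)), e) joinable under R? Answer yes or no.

Reduce t₁ = m(p(p(m(p(p(b)), cons(0, 0), m(p(p(b)), cons(0, b), b)))), cons(0, b), m(p(p(b)), cons(m(p(p(b)), cons(0, 0), 0), p(p(0))), e)):
1. m(p(p(m(p(p(b)), cons(0, 0), m(p(p(b)), cons(0, b), b)))), cons(0, b), m(p(p(b)), cons(m(p(p(b)), cons(0, 0), 0), p(p(0))), e))  →  m(p(p(m(p(p(b)), cons(0, b), b))), cons(0, b), m(p(p(b)), cons(m(p(p(b)), cons(0, 0), 0), p(p(0))), e))   [R3 at 1.1.1]
2. m(p(p(m(p(p(b)), cons(0, b), b))), cons(0, b), m(p(p(b)), cons(m(p(p(b)), cons(0, 0), 0), p(p(0))), e))  →  m(p(p(b)), cons(0, b), m(p(p(b)), cons(m(p(p(b)), cons(0, 0), 0), p(p(0))), e))   [R3 at 1.1.1]
3. m(p(p(b)), cons(0, b), m(p(p(b)), cons(m(p(p(b)), cons(0, 0), 0), p(p(0))), e))  →  m(p(p(b)), cons(m(p(p(b)), cons(0, 0), 0), p(p(0))), e)   [R3 at ε]
4. m(p(p(b)), cons(m(p(p(b)), cons(0, 0), 0), p(p(0))), e)  →  m(p(p(b)), cons(0, p(p(0))), e)   [R3 at 2.1]
5. m(p(p(b)), cons(0, p(p(0))), e)  →  e   [R3 at ε]

Reduce t₂ = m(p(p(b)), m(p(p(b)), cons(0, m(m(p(p(b)), cons(0, 0), p(p(b))), cons(0, cons(b, e)), p(cons(b, b)))), cons(0, 0)), e):
1. m(p(p(b)), m(p(p(b)), cons(0, m(m(p(p(b)), cons(0, 0), p(p(b))), cons(0, cons(b, e)), p(cons(b, b)))), cons(0, 0)), e)  →  m(p(p(b)), cons(0, 0), e)   [R3 at 2]
2. m(p(p(b)), cons(0, 0), e)  →  e   [R3 at ε]

yes — NF(t₁) = e, NF(t₂) = e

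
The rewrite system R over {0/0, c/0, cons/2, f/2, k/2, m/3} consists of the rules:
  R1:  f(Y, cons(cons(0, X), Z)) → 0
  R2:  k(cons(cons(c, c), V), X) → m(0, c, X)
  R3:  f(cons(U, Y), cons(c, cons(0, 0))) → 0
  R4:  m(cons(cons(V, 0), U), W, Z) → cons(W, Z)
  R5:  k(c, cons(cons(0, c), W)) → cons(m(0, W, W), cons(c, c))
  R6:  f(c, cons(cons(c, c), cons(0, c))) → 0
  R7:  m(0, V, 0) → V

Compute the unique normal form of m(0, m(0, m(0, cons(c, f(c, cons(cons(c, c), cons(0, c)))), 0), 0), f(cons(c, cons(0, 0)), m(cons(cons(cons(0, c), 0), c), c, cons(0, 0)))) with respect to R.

cons(c, 0)

1. m(0, m(0, m(0, cons(c, f(c, cons(cons(c, c), cons(0, c)))), 0), 0), f(cons(c, cons(0, 0)), m(cons(cons(cons(0, c), 0), c), c, cons(0, 0))))  →  m(0, m(0, cons(c, f(c, cons(cons(c, c), cons(0, c)))), 0), f(cons(c, cons(0, 0)), m(cons(cons(cons(0, c), 0), c), c, cons(0, 0))))   [R7 at 2]
2. m(0, m(0, cons(c, f(c, cons(cons(c, c), cons(0, c)))), 0), f(cons(c, cons(0, 0)), m(cons(cons(cons(0, c), 0), c), c, cons(0, 0))))  →  m(0, cons(c, f(c, cons(cons(c, c), cons(0, c)))), f(cons(c, cons(0, 0)), m(cons(cons(cons(0, c), 0), c), c, cons(0, 0))))   [R7 at 2]
3. m(0, cons(c, f(c, cons(cons(c, c), cons(0, c)))), f(cons(c, cons(0, 0)), m(cons(cons(cons(0, c), 0), c), c, cons(0, 0))))  →  m(0, cons(c, 0), f(cons(c, cons(0, 0)), m(cons(cons(cons(0, c), 0), c), c, cons(0, 0))))   [R6 at 2.2]
4. m(0, cons(c, 0), f(cons(c, cons(0, 0)), m(cons(cons(cons(0, c), 0), c), c, cons(0, 0))))  →  m(0, cons(c, 0), f(cons(c, cons(0, 0)), cons(c, cons(0, 0))))   [R4 at 3.2]
5. m(0, cons(c, 0), f(cons(c, cons(0, 0)), cons(c, cons(0, 0))))  →  m(0, cons(c, 0), 0)   [R3 at 3]
6. m(0, cons(c, 0), 0)  →  cons(c, 0)   [R7 at ε]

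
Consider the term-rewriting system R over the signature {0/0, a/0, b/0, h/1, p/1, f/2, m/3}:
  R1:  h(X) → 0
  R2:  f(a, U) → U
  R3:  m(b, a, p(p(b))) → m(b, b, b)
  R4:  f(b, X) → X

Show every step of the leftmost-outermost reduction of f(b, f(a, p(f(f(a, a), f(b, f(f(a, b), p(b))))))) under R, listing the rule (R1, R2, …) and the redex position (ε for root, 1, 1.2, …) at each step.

p(p(b))

1. f(b, f(a, p(f(f(a, a), f(b, f(f(a, b), p(b)))))))  →  f(a, p(f(f(a, a), f(b, f(f(a, b), p(b))))))   [R4 at ε]
2. f(a, p(f(f(a, a), f(b, f(f(a, b), p(b))))))  →  p(f(f(a, a), f(b, f(f(a, b), p(b)))))   [R2 at ε]
3. p(f(f(a, a), f(b, f(f(a, b), p(b)))))  →  p(f(a, f(b, f(f(a, b), p(b)))))   [R2 at 1.1]
4. p(f(a, f(b, f(f(a, b), p(b)))))  →  p(f(b, f(f(a, b), p(b))))   [R2 at 1]
5. p(f(b, f(f(a, b), p(b))))  →  p(f(f(a, b), p(b)))   [R4 at 1]
6. p(f(f(a, b), p(b)))  →  p(f(b, p(b)))   [R2 at 1.1]
7. p(f(b, p(b)))  →  p(p(b))   [R4 at 1]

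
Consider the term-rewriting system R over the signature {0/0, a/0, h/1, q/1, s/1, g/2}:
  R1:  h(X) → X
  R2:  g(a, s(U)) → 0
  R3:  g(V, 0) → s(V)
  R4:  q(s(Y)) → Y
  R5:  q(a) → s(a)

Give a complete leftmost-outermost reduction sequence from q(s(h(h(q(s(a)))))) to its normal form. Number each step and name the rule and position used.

a

1. q(s(h(h(q(s(a))))))  →  h(h(q(s(a))))   [R4 at ε]
2. h(h(q(s(a))))  →  h(q(s(a)))   [R1 at ε]
3. h(q(s(a)))  →  q(s(a))   [R1 at ε]
4. q(s(a))  →  a   [R4 at ε]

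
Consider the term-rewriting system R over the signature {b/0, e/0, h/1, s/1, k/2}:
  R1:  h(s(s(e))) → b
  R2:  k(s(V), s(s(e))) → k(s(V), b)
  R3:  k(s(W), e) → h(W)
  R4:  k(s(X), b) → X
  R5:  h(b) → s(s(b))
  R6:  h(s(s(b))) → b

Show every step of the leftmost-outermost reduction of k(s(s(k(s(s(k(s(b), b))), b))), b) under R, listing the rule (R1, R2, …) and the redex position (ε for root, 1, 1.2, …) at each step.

s(s(b))

1. k(s(s(k(s(s(k(s(b), b))), b))), b)  →  s(k(s(s(k(s(b), b))), b))   [R4 at ε]
2. s(k(s(s(k(s(b), b))), b))  →  s(s(k(s(b), b)))   [R4 at 1]
3. s(s(k(s(b), b)))  →  s(s(b))   [R4 at 1.1]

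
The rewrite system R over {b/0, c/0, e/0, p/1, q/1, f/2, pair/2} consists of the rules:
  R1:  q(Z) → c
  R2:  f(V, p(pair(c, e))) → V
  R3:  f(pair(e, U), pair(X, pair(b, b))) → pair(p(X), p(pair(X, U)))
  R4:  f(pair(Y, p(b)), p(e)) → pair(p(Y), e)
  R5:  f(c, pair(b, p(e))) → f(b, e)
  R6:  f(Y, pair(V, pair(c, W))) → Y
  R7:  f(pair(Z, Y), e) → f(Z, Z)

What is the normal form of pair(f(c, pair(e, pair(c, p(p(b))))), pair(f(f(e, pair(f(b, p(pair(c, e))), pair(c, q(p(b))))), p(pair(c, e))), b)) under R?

1. pair(f(c, pair(e, pair(c, p(p(b))))), pair(f(f(e, pair(f(b, p(pair(c, e))), pair(c, q(p(b))))), p(pair(c, e))), b))  →  pair(c, pair(f(f(e, pair(f(b, p(pair(c, e))), pair(c, q(p(b))))), p(pair(c, e))), b))   [R6 at 1]
2. pair(c, pair(f(f(e, pair(f(b, p(pair(c, e))), pair(c, q(p(b))))), p(pair(c, e))), b))  →  pair(c, pair(f(e, pair(f(b, p(pair(c, e))), pair(c, q(p(b))))), b))   [R2 at 2.1]
3. pair(c, pair(f(e, pair(f(b, p(pair(c, e))), pair(c, q(p(b))))), b))  →  pair(c, pair(e, b))   [R6 at 2.1]

pair(c, pair(e, b))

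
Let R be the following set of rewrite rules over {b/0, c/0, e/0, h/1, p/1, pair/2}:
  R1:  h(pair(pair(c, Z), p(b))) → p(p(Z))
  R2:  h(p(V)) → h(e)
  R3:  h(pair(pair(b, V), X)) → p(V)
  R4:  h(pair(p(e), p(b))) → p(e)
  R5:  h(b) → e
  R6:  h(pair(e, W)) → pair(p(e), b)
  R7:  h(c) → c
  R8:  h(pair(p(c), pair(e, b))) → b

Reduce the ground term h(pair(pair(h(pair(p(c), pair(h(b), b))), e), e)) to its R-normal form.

p(e)

1. h(pair(pair(h(pair(p(c), pair(h(b), b))), e), e))  →  h(pair(pair(h(pair(p(c), pair(e, b))), e), e))   [R5 at 1.1.1.1.2.1]
2. h(pair(pair(h(pair(p(c), pair(e, b))), e), e))  →  h(pair(pair(b, e), e))   [R8 at 1.1.1]
3. h(pair(pair(b, e), e))  →  p(e)   [R3 at ε]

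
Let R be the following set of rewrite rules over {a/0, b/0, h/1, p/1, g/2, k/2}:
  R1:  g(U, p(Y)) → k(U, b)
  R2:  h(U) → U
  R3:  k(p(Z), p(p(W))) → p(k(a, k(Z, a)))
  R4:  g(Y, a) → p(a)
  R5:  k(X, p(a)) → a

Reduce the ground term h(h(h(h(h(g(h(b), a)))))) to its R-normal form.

1. h(h(h(h(h(g(h(b), a))))))  →  h(h(h(h(g(h(b), a)))))   [R2 at ε]
2. h(h(h(h(g(h(b), a)))))  →  h(h(h(g(h(b), a))))   [R2 at ε]
3. h(h(h(g(h(b), a))))  →  h(h(g(h(b), a)))   [R2 at ε]
4. h(h(g(h(b), a)))  →  h(g(h(b), a))   [R2 at ε]
5. h(g(h(b), a))  →  g(h(b), a)   [R2 at ε]
6. g(h(b), a)  →  p(a)   [R4 at ε]

p(a)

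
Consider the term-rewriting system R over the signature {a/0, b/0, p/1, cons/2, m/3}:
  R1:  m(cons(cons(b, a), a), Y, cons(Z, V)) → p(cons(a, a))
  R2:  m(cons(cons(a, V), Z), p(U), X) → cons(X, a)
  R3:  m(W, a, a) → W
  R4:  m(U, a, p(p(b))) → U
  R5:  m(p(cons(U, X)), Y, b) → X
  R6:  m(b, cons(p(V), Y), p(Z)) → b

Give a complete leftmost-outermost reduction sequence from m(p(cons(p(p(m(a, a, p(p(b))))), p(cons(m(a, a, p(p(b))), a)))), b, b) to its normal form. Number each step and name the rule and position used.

1. m(p(cons(p(p(m(a, a, p(p(b))))), p(cons(m(a, a, p(p(b))), a)))), b, b)  →  p(cons(m(a, a, p(p(b))), a))   [R5 at ε]
2. p(cons(m(a, a, p(p(b))), a))  →  p(cons(a, a))   [R4 at 1.1]

p(cons(a, a))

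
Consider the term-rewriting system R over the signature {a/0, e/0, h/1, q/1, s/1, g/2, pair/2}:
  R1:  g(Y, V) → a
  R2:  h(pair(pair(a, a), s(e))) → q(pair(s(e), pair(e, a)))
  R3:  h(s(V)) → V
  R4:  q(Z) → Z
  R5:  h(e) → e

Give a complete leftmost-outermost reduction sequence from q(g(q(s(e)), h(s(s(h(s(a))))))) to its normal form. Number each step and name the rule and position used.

1. q(g(q(s(e)), h(s(s(h(s(a)))))))  →  g(q(s(e)), h(s(s(h(s(a))))))   [R4 at ε]
2. g(q(s(e)), h(s(s(h(s(a))))))  →  a   [R1 at ε]

a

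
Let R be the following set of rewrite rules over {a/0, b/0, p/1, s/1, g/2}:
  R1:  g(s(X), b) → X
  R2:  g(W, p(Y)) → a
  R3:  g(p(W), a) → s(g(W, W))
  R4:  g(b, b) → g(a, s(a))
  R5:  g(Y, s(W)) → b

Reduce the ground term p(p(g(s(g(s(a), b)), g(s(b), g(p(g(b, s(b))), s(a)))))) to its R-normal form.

p(p(a))

1. p(p(g(s(g(s(a), b)), g(s(b), g(p(g(b, s(b))), s(a))))))  →  p(p(g(s(a), g(s(b), g(p(g(b, s(b))), s(a))))))   [R1 at 1.1.1.1]
2. p(p(g(s(a), g(s(b), g(p(g(b, s(b))), s(a))))))  →  p(p(g(s(a), g(s(b), b))))   [R5 at 1.1.2.2]
3. p(p(g(s(a), g(s(b), b))))  →  p(p(g(s(a), b)))   [R1 at 1.1.2]
4. p(p(g(s(a), b)))  →  p(p(a))   [R1 at 1.1]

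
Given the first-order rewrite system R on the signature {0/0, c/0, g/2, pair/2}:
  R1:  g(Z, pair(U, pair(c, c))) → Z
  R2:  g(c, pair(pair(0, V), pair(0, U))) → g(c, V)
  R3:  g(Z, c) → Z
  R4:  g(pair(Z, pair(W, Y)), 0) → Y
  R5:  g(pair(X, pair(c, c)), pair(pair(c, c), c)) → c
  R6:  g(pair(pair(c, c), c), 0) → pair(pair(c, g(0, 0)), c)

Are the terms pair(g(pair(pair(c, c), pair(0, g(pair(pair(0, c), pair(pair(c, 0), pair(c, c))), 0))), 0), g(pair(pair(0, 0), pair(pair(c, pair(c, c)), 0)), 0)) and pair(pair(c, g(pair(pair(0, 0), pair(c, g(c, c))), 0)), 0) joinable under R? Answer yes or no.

Reduce t₁ = pair(g(pair(pair(c, c), pair(0, g(pair(pair(0, c), pair(pair(c, 0), pair(c, c))), 0))), 0), g(pair(pair(0, 0), pair(pair(c, pair(c, c)), 0)), 0)):
1. pair(g(pair(pair(c, c), pair(0, g(pair(pair(0, c), pair(pair(c, 0), pair(c, c))), 0))), 0), g(pair(pair(0, 0), pair(pair(c, pair(c, c)), 0)), 0))  →  pair(g(pair(pair(0, c), pair(pair(c, 0), pair(c, c))), 0), g(pair(pair(0, 0), pair(pair(c, pair(c, c)), 0)), 0))   [R4 at 1]
2. pair(g(pair(pair(0, c), pair(pair(c, 0), pair(c, c))), 0), g(pair(pair(0, 0), pair(pair(c, pair(c, c)), 0)), 0))  →  pair(pair(c, c), g(pair(pair(0, 0), pair(pair(c, pair(c, c)), 0)), 0))   [R4 at 1]
3. pair(pair(c, c), g(pair(pair(0, 0), pair(pair(c, pair(c, c)), 0)), 0))  →  pair(pair(c, c), 0)   [R4 at 2]

Reduce t₂ = pair(pair(c, g(pair(pair(0, 0), pair(c, g(c, c))), 0)), 0):
1. pair(pair(c, g(pair(pair(0, 0), pair(c, g(c, c))), 0)), 0)  →  pair(pair(c, g(c, c)), 0)   [R4 at 1.2]
2. pair(pair(c, g(c, c)), 0)  →  pair(pair(c, c), 0)   [R3 at 1.2]

yes — NF(t₁) = pair(pair(c, c), 0), NF(t₂) = pair(pair(c, c), 0)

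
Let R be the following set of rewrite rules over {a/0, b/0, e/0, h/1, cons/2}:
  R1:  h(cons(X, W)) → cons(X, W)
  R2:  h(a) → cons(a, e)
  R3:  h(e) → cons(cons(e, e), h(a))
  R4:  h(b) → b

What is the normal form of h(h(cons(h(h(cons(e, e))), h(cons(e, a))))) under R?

1. h(h(cons(h(h(cons(e, e))), h(cons(e, a)))))  →  h(cons(h(h(cons(e, e))), h(cons(e, a))))   [R1 at 1]
2. h(cons(h(h(cons(e, e))), h(cons(e, a))))  →  cons(h(h(cons(e, e))), h(cons(e, a)))   [R1 at ε]
3. cons(h(h(cons(e, e))), h(cons(e, a)))  →  cons(h(cons(e, e)), h(cons(e, a)))   [R1 at 1.1]
4. cons(h(cons(e, e)), h(cons(e, a)))  →  cons(cons(e, e), h(cons(e, a)))   [R1 at 1]
5. cons(cons(e, e), h(cons(e, a)))  →  cons(cons(e, e), cons(e, a))   [R1 at 2]

cons(cons(e, e), cons(e, a))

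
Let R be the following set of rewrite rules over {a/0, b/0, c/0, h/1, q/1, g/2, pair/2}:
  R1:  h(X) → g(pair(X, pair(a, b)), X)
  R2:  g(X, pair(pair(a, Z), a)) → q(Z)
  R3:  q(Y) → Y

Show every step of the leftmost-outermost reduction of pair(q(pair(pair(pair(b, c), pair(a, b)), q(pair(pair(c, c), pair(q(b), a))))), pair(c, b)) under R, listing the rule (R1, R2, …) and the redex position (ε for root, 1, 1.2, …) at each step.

1. pair(q(pair(pair(pair(b, c), pair(a, b)), q(pair(pair(c, c), pair(q(b), a))))), pair(c, b))  →  pair(pair(pair(pair(b, c), pair(a, b)), q(pair(pair(c, c), pair(q(b), a)))), pair(c, b))   [R3 at 1]
2. pair(pair(pair(pair(b, c), pair(a, b)), q(pair(pair(c, c), pair(q(b), a)))), pair(c, b))  →  pair(pair(pair(pair(b, c), pair(a, b)), pair(pair(c, c), pair(q(b), a))), pair(c, b))   [R3 at 1.2]
3. pair(pair(pair(pair(b, c), pair(a, b)), pair(pair(c, c), pair(q(b), a))), pair(c, b))  →  pair(pair(pair(pair(b, c), pair(a, b)), pair(pair(c, c), pair(b, a))), pair(c, b))   [R3 at 1.2.2.1]

pair(pair(pair(pair(b, c), pair(a, b)), pair(pair(c, c), pair(b, a))), pair(c, b))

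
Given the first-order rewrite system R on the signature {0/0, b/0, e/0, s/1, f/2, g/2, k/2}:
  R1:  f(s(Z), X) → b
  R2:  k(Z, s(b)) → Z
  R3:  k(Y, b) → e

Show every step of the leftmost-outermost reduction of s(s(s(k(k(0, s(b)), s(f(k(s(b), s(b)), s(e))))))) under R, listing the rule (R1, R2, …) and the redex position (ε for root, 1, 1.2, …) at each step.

s(s(s(0)))

1. s(s(s(k(k(0, s(b)), s(f(k(s(b), s(b)), s(e)))))))  →  s(s(s(k(0, s(f(k(s(b), s(b)), s(e)))))))   [R2 at 1.1.1.1]
2. s(s(s(k(0, s(f(k(s(b), s(b)), s(e)))))))  →  s(s(s(k(0, s(f(s(b), s(e)))))))   [R2 at 1.1.1.2.1.1]
3. s(s(s(k(0, s(f(s(b), s(e)))))))  →  s(s(s(k(0, s(b)))))   [R1 at 1.1.1.2.1]
4. s(s(s(k(0, s(b)))))  →  s(s(s(0)))   [R2 at 1.1.1]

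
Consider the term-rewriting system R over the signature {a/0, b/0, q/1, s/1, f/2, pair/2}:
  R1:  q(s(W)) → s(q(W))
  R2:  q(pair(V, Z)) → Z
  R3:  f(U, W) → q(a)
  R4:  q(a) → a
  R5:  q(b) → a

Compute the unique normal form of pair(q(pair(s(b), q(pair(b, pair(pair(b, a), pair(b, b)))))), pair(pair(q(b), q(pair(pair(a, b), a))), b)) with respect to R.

1. pair(q(pair(s(b), q(pair(b, pair(pair(b, a), pair(b, b)))))), pair(pair(q(b), q(pair(pair(a, b), a))), b))  →  pair(q(pair(b, pair(pair(b, a), pair(b, b)))), pair(pair(q(b), q(pair(pair(a, b), a))), b))   [R2 at 1]
2. pair(q(pair(b, pair(pair(b, a), pair(b, b)))), pair(pair(q(b), q(pair(pair(a, b), a))), b))  →  pair(pair(pair(b, a), pair(b, b)), pair(pair(q(b), q(pair(pair(a, b), a))), b))   [R2 at 1]
3. pair(pair(pair(b, a), pair(b, b)), pair(pair(q(b), q(pair(pair(a, b), a))), b))  →  pair(pair(pair(b, a), pair(b, b)), pair(pair(a, q(pair(pair(a, b), a))), b))   [R5 at 2.1.1]
4. pair(pair(pair(b, a), pair(b, b)), pair(pair(a, q(pair(pair(a, b), a))), b))  →  pair(pair(pair(b, a), pair(b, b)), pair(pair(a, a), b))   [R2 at 2.1.2]

pair(pair(pair(b, a), pair(b, b)), pair(pair(a, a), b))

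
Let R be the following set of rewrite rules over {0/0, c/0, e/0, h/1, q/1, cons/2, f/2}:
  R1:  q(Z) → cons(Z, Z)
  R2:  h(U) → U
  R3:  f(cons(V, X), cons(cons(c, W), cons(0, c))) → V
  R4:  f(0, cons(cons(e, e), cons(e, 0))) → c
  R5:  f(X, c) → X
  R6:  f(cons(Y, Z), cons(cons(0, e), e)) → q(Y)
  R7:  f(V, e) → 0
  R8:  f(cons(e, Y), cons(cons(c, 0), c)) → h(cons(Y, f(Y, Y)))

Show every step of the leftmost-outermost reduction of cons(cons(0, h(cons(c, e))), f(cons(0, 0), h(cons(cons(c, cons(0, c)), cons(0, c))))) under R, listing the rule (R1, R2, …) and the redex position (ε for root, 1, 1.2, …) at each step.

1. cons(cons(0, h(cons(c, e))), f(cons(0, 0), h(cons(cons(c, cons(0, c)), cons(0, c)))))  →  cons(cons(0, cons(c, e)), f(cons(0, 0), h(cons(cons(c, cons(0, c)), cons(0, c)))))   [R2 at 1.2]
2. cons(cons(0, cons(c, e)), f(cons(0, 0), h(cons(cons(c, cons(0, c)), cons(0, c)))))  →  cons(cons(0, cons(c, e)), f(cons(0, 0), cons(cons(c, cons(0, c)), cons(0, c))))   [R2 at 2.2]
3. cons(cons(0, cons(c, e)), f(cons(0, 0), cons(cons(c, cons(0, c)), cons(0, c))))  →  cons(cons(0, cons(c, e)), 0)   [R3 at 2]

cons(cons(0, cons(c, e)), 0)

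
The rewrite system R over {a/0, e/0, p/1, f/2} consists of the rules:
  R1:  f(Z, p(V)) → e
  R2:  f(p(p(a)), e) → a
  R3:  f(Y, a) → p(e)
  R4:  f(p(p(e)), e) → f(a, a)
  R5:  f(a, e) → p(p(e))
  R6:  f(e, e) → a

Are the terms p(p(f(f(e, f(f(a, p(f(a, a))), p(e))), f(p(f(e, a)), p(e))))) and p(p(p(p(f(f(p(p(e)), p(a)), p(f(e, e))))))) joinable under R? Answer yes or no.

yes — NF(t₁) = p(p(p(p(e)))), NF(t₂) = p(p(p(p(e))))

Reduce t₁ = p(p(f(f(e, f(f(a, p(f(a, a))), p(e))), f(p(f(e, a)), p(e))))):
1. p(p(f(f(e, f(f(a, p(f(a, a))), p(e))), f(p(f(e, a)), p(e)))))  →  p(p(f(f(e, e), f(p(f(e, a)), p(e)))))   [R1 at 1.1.1.2]
2. p(p(f(f(e, e), f(p(f(e, a)), p(e)))))  →  p(p(f(a, f(p(f(e, a)), p(e)))))   [R6 at 1.1.1]
3. p(p(f(a, f(p(f(e, a)), p(e)))))  →  p(p(f(a, e)))   [R1 at 1.1.2]
4. p(p(f(a, e)))  →  p(p(p(p(e))))   [R5 at 1.1]

Reduce t₂ = p(p(p(p(f(f(p(p(e)), p(a)), p(f(e, e))))))):
1. p(p(p(p(f(f(p(p(e)), p(a)), p(f(e, e)))))))  →  p(p(p(p(e))))   [R1 at 1.1.1.1]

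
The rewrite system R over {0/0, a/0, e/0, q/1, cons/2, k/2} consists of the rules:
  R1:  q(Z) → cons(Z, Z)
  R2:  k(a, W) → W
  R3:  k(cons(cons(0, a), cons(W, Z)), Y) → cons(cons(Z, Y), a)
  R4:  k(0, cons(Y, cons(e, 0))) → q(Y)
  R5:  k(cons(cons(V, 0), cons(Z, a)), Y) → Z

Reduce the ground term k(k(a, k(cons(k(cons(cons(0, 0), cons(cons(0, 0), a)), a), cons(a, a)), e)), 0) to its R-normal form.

1. k(k(a, k(cons(k(cons(cons(0, 0), cons(cons(0, 0), a)), a), cons(a, a)), e)), 0)  →  k(k(cons(k(cons(cons(0, 0), cons(cons(0, 0), a)), a), cons(a, a)), e), 0)   [R2 at 1]
2. k(k(cons(k(cons(cons(0, 0), cons(cons(0, 0), a)), a), cons(a, a)), e), 0)  →  k(k(cons(cons(0, 0), cons(a, a)), e), 0)   [R5 at 1.1.1]
3. k(k(cons(cons(0, 0), cons(a, a)), e), 0)  →  k(a, 0)   [R5 at 1]
4. k(a, 0)  →  0   [R2 at ε]

0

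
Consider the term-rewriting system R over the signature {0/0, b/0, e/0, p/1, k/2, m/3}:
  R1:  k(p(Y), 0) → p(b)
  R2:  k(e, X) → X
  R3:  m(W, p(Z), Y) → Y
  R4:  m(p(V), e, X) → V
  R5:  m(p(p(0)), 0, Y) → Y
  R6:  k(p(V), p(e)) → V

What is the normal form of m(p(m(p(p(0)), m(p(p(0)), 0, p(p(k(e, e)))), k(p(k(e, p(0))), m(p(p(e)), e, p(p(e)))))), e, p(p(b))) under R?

p(0)

1. m(p(m(p(p(0)), m(p(p(0)), 0, p(p(k(e, e)))), k(p(k(e, p(0))), m(p(p(e)), e, p(p(e)))))), e, p(p(b)))  →  m(p(p(0)), m(p(p(0)), 0, p(p(k(e, e)))), k(p(k(e, p(0))), m(p(p(e)), e, p(p(e)))))   [R4 at ε]
2. m(p(p(0)), m(p(p(0)), 0, p(p(k(e, e)))), k(p(k(e, p(0))), m(p(p(e)), e, p(p(e)))))  →  m(p(p(0)), p(p(k(e, e))), k(p(k(e, p(0))), m(p(p(e)), e, p(p(e)))))   [R5 at 2]
3. m(p(p(0)), p(p(k(e, e))), k(p(k(e, p(0))), m(p(p(e)), e, p(p(e)))))  →  k(p(k(e, p(0))), m(p(p(e)), e, p(p(e))))   [R3 at ε]
4. k(p(k(e, p(0))), m(p(p(e)), e, p(p(e))))  →  k(p(p(0)), m(p(p(e)), e, p(p(e))))   [R2 at 1.1]
5. k(p(p(0)), m(p(p(e)), e, p(p(e))))  →  k(p(p(0)), p(e))   [R4 at 2]
6. k(p(p(0)), p(e))  →  p(0)   [R6 at ε]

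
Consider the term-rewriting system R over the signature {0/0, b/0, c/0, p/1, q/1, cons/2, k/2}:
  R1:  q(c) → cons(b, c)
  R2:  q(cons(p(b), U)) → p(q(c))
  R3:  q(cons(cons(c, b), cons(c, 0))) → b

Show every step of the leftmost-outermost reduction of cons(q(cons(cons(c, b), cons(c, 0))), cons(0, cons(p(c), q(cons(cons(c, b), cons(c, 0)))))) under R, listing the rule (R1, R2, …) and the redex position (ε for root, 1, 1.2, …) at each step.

cons(b, cons(0, cons(p(c), b)))

1. cons(q(cons(cons(c, b), cons(c, 0))), cons(0, cons(p(c), q(cons(cons(c, b), cons(c, 0))))))  →  cons(b, cons(0, cons(p(c), q(cons(cons(c, b), cons(c, 0))))))   [R3 at 1]
2. cons(b, cons(0, cons(p(c), q(cons(cons(c, b), cons(c, 0))))))  →  cons(b, cons(0, cons(p(c), b)))   [R3 at 2.2.2]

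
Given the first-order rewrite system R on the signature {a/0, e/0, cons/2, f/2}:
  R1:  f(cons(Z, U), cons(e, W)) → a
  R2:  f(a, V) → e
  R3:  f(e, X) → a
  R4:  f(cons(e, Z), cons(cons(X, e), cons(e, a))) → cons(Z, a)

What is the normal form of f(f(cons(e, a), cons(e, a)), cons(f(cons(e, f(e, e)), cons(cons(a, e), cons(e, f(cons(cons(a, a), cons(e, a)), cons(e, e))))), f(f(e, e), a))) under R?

e

1. f(f(cons(e, a), cons(e, a)), cons(f(cons(e, f(e, e)), cons(cons(a, e), cons(e, f(cons(cons(a, a), cons(e, a)), cons(e, e))))), f(f(e, e), a)))  →  f(a, cons(f(cons(e, f(e, e)), cons(cons(a, e), cons(e, f(cons(cons(a, a), cons(e, a)), cons(e, e))))), f(f(e, e), a)))   [R1 at 1]
2. f(a, cons(f(cons(e, f(e, e)), cons(cons(a, e), cons(e, f(cons(cons(a, a), cons(e, a)), cons(e, e))))), f(f(e, e), a)))  →  e   [R2 at ε]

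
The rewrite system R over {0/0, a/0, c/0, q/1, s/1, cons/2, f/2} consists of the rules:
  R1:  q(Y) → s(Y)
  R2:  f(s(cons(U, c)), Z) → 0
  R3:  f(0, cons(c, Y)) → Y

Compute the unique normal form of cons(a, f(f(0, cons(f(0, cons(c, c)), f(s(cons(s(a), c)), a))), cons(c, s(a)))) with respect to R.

1. cons(a, f(f(0, cons(f(0, cons(c, c)), f(s(cons(s(a), c)), a))), cons(c, s(a))))  →  cons(a, f(f(0, cons(c, f(s(cons(s(a), c)), a))), cons(c, s(a))))   [R3 at 2.1.2.1]
2. cons(a, f(f(0, cons(c, f(s(cons(s(a), c)), a))), cons(c, s(a))))  →  cons(a, f(f(s(cons(s(a), c)), a), cons(c, s(a))))   [R3 at 2.1]
3. cons(a, f(f(s(cons(s(a), c)), a), cons(c, s(a))))  →  cons(a, f(0, cons(c, s(a))))   [R2 at 2.1]
4. cons(a, f(0, cons(c, s(a))))  →  cons(a, s(a))   [R3 at 2]

cons(a, s(a))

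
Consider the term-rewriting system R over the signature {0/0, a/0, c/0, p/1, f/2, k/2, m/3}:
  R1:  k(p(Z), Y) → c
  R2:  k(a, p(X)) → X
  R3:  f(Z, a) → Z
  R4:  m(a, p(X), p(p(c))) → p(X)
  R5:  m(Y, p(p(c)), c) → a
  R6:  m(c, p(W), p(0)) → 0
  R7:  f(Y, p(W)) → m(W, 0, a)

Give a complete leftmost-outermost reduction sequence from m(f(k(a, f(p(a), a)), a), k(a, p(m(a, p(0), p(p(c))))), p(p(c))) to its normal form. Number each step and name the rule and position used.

p(0)

1. m(f(k(a, f(p(a), a)), a), k(a, p(m(a, p(0), p(p(c))))), p(p(c)))  →  m(k(a, f(p(a), a)), k(a, p(m(a, p(0), p(p(c))))), p(p(c)))   [R3 at 1]
2. m(k(a, f(p(a), a)), k(a, p(m(a, p(0), p(p(c))))), p(p(c)))  →  m(k(a, p(a)), k(a, p(m(a, p(0), p(p(c))))), p(p(c)))   [R3 at 1.2]
3. m(k(a, p(a)), k(a, p(m(a, p(0), p(p(c))))), p(p(c)))  →  m(a, k(a, p(m(a, p(0), p(p(c))))), p(p(c)))   [R2 at 1]
4. m(a, k(a, p(m(a, p(0), p(p(c))))), p(p(c)))  →  m(a, m(a, p(0), p(p(c))), p(p(c)))   [R2 at 2]
5. m(a, m(a, p(0), p(p(c))), p(p(c)))  →  m(a, p(0), p(p(c)))   [R4 at 2]
6. m(a, p(0), p(p(c)))  →  p(0)   [R4 at ε]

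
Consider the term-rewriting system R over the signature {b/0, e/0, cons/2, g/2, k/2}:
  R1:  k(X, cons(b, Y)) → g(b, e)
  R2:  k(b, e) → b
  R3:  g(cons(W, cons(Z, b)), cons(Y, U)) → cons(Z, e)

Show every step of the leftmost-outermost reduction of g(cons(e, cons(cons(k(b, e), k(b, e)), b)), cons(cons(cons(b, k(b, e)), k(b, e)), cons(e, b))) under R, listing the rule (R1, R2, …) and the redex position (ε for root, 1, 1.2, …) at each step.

1. g(cons(e, cons(cons(k(b, e), k(b, e)), b)), cons(cons(cons(b, k(b, e)), k(b, e)), cons(e, b)))  →  cons(cons(k(b, e), k(b, e)), e)   [R3 at ε]
2. cons(cons(k(b, e), k(b, e)), e)  →  cons(cons(b, k(b, e)), e)   [R2 at 1.1]
3. cons(cons(b, k(b, e)), e)  →  cons(cons(b, b), e)   [R2 at 1.2]

cons(cons(b, b), e)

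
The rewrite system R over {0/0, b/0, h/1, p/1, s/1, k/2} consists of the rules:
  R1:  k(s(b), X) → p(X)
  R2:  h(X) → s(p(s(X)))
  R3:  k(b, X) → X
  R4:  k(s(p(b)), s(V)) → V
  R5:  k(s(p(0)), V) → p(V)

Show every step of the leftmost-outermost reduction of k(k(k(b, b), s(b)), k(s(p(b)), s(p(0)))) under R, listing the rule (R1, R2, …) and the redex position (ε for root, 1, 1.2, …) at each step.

p(p(0))

1. k(k(k(b, b), s(b)), k(s(p(b)), s(p(0))))  →  k(k(b, s(b)), k(s(p(b)), s(p(0))))   [R3 at 1.1]
2. k(k(b, s(b)), k(s(p(b)), s(p(0))))  →  k(s(b), k(s(p(b)), s(p(0))))   [R3 at 1]
3. k(s(b), k(s(p(b)), s(p(0))))  →  p(k(s(p(b)), s(p(0))))   [R1 at ε]
4. p(k(s(p(b)), s(p(0))))  →  p(p(0))   [R4 at 1]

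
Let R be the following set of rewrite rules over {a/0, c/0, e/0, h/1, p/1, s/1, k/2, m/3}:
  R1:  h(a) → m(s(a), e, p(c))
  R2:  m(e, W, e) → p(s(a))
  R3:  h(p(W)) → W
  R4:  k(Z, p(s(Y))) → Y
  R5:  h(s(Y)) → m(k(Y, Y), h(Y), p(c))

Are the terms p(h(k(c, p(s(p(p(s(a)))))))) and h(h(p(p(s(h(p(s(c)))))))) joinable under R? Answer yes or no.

no — NF(t₁) = p(p(s(a))), NF(t₂) = s(s(c))

Reduce t₁ = p(h(k(c, p(s(p(p(s(a)))))))):
1. p(h(k(c, p(s(p(p(s(a))))))))  →  p(h(p(p(s(a)))))   [R4 at 1.1]
2. p(h(p(p(s(a)))))  →  p(p(s(a)))   [R3 at 1]

Reduce t₂ = h(h(p(p(s(h(p(s(c)))))))):
1. h(h(p(p(s(h(p(s(c))))))))  →  h(p(s(h(p(s(c))))))   [R3 at 1]
2. h(p(s(h(p(s(c))))))  →  s(h(p(s(c))))   [R3 at ε]
3. s(h(p(s(c))))  →  s(s(c))   [R3 at 1]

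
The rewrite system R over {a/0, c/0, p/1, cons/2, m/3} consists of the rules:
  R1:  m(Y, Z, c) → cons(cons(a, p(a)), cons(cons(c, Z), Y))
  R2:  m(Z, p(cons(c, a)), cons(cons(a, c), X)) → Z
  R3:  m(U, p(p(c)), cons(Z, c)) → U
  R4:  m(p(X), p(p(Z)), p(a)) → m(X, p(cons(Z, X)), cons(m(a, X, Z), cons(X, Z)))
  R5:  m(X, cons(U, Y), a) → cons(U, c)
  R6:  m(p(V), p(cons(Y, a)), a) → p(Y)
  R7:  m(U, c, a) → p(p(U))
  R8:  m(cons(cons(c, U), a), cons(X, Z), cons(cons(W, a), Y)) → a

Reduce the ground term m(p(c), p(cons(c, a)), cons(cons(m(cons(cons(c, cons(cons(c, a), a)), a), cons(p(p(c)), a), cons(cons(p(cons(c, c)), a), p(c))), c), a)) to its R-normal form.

1. m(p(c), p(cons(c, a)), cons(cons(m(cons(cons(c, cons(cons(c, a), a)), a), cons(p(p(c)), a), cons(cons(p(cons(c, c)), a), p(c))), c), a))  →  m(p(c), p(cons(c, a)), cons(cons(a, c), a))   [R8 at 3.1.1]
2. m(p(c), p(cons(c, a)), cons(cons(a, c), a))  →  p(c)   [R2 at ε]

p(c)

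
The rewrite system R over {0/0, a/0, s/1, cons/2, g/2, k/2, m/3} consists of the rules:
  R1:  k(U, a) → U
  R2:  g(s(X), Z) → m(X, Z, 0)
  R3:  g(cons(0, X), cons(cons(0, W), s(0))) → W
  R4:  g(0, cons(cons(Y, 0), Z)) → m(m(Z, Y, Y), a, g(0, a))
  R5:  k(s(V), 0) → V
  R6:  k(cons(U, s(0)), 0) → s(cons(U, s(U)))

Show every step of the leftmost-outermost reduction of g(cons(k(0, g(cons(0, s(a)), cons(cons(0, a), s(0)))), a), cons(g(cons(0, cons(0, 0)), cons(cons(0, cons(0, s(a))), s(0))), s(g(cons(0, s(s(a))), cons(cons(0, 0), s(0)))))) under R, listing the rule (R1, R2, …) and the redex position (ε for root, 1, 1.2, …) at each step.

1. g(cons(k(0, g(cons(0, s(a)), cons(cons(0, a), s(0)))), a), cons(g(cons(0, cons(0, 0)), cons(cons(0, cons(0, s(a))), s(0))), s(g(cons(0, s(s(a))), cons(cons(0, 0), s(0))))))  →  g(cons(k(0, a), a), cons(g(cons(0, cons(0, 0)), cons(cons(0, cons(0, s(a))), s(0))), s(g(cons(0, s(s(a))), cons(cons(0, 0), s(0))))))   [R3 at 1.1.2]
2. g(cons(k(0, a), a), cons(g(cons(0, cons(0, 0)), cons(cons(0, cons(0, s(a))), s(0))), s(g(cons(0, s(s(a))), cons(cons(0, 0), s(0))))))  →  g(cons(0, a), cons(g(cons(0, cons(0, 0)), cons(cons(0, cons(0, s(a))), s(0))), s(g(cons(0, s(s(a))), cons(cons(0, 0), s(0))))))   [R1 at 1.1]
3. g(cons(0, a), cons(g(cons(0, cons(0, 0)), cons(cons(0, cons(0, s(a))), s(0))), s(g(cons(0, s(s(a))), cons(cons(0, 0), s(0))))))  →  g(cons(0, a), cons(cons(0, s(a)), s(g(cons(0, s(s(a))), cons(cons(0, 0), s(0))))))   [R3 at 2.1]
4. g(cons(0, a), cons(cons(0, s(a)), s(g(cons(0, s(s(a))), cons(cons(0, 0), s(0))))))  →  g(cons(0, a), cons(cons(0, s(a)), s(0)))   [R3 at 2.2.1]
5. g(cons(0, a), cons(cons(0, s(a)), s(0)))  →  s(a)   [R3 at ε]

s(a)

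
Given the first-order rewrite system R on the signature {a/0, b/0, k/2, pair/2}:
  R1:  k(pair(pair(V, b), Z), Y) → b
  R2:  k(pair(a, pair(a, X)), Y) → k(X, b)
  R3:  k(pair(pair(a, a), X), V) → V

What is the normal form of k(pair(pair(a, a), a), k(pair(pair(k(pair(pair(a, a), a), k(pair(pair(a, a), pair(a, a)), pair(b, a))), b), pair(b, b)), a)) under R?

b

1. k(pair(pair(a, a), a), k(pair(pair(k(pair(pair(a, a), a), k(pair(pair(a, a), pair(a, a)), pair(b, a))), b), pair(b, b)), a))  →  k(pair(pair(k(pair(pair(a, a), a), k(pair(pair(a, a), pair(a, a)), pair(b, a))), b), pair(b, b)), a)   [R3 at ε]
2. k(pair(pair(k(pair(pair(a, a), a), k(pair(pair(a, a), pair(a, a)), pair(b, a))), b), pair(b, b)), a)  →  b   [R1 at ε]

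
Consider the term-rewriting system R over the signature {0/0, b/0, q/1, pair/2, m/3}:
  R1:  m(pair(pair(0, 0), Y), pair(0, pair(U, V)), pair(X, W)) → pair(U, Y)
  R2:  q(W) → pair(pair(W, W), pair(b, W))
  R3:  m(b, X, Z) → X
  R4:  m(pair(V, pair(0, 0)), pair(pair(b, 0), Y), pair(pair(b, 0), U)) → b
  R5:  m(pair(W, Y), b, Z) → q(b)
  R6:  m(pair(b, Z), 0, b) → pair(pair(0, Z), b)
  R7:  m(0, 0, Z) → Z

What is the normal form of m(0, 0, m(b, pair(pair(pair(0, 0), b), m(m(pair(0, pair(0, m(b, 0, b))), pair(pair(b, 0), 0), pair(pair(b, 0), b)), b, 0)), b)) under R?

1. m(0, 0, m(b, pair(pair(pair(0, 0), b), m(m(pair(0, pair(0, m(b, 0, b))), pair(pair(b, 0), 0), pair(pair(b, 0), b)), b, 0)), b))  →  m(b, pair(pair(pair(0, 0), b), m(m(pair(0, pair(0, m(b, 0, b))), pair(pair(b, 0), 0), pair(pair(b, 0), b)), b, 0)), b)   [R7 at ε]
2. m(b, pair(pair(pair(0, 0), b), m(m(pair(0, pair(0, m(b, 0, b))), pair(pair(b, 0), 0), pair(pair(b, 0), b)), b, 0)), b)  →  pair(pair(pair(0, 0), b), m(m(pair(0, pair(0, m(b, 0, b))), pair(pair(b, 0), 0), pair(pair(b, 0), b)), b, 0))   [R3 at ε]
3. pair(pair(pair(0, 0), b), m(m(pair(0, pair(0, m(b, 0, b))), pair(pair(b, 0), 0), pair(pair(b, 0), b)), b, 0))  →  pair(pair(pair(0, 0), b), m(m(pair(0, pair(0, 0)), pair(pair(b, 0), 0), pair(pair(b, 0), b)), b, 0))   [R3 at 2.1.1.2.2]
4. pair(pair(pair(0, 0), b), m(m(pair(0, pair(0, 0)), pair(pair(b, 0), 0), pair(pair(b, 0), b)), b, 0))  →  pair(pair(pair(0, 0), b), m(b, b, 0))   [R4 at 2.1]
5. pair(pair(pair(0, 0), b), m(b, b, 0))  →  pair(pair(pair(0, 0), b), b)   [R3 at 2]

pair(pair(pair(0, 0), b), b)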